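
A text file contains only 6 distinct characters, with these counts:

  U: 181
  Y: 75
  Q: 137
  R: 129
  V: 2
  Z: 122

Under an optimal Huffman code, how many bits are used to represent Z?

Repeatedly merge the two smallest:
merge V(2) and Y(75): 77
merge 77 and Z(122): 199
merge R(129) and Q(137): 266
merge U(181) and 199: 380
merge 266 and 380: 646
Z's leaf is at depth 3, giving a 3-bit codeword.

3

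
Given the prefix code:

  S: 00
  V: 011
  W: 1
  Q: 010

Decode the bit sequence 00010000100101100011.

Read left to right; each codeword is recognised as soon as it completes (prefix code):
  00→S | 010→Q | 00→S | 010→Q | 010→Q | 1→W | 1→W | 00→S | 011→V
Decoded message: SQSQQWWSV

SQSQQWWSV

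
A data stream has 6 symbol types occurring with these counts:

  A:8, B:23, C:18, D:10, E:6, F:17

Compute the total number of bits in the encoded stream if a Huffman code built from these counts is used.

202

Build the Huffman tree bottom-up:
merge E(6) and A(8): 14
merge D(10) and 14: 24
merge F(17) and C(18): 35
merge B(23) and 24: 47
merge 35 and 47: 82
The encoded length is the sum of every internal node's weight: 14 + 24 + 35 + 47 + 82 = 202 bits.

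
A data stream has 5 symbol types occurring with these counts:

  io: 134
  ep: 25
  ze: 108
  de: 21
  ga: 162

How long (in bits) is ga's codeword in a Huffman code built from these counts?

1

Huffman merges, smallest pair first:
combine de(21), ep(25) → 46
combine 46, ze(108) → 154
combine io(134), 154 → 288
combine ga(162), 288 → 450
ga sits one level below the root: a 1-bit codeword.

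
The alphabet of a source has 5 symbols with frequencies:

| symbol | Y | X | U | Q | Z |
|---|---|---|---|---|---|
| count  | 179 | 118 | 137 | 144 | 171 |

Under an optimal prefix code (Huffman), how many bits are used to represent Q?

2

Build the tree from the bottom:
combine X(118), U(137) → 255
combine Q(144), Z(171) → 315
combine Y(179), 255 → 434
combine 315, 434 → 749
Q's leaf is at depth 2, giving a 2-bit codeword.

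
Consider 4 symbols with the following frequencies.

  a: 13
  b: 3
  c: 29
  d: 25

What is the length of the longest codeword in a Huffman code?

Merge the two lowest-weight nodes at each step:
merge b(3) and a(13): 16
merge 16 and d(25): 41
merge c(29) and 41: 70
Maximum depth reached is 3.

3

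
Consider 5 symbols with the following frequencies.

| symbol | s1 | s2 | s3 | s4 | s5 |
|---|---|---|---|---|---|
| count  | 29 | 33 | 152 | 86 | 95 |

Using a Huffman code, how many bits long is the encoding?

848

Greedily combine the two least-frequent nodes:
combine s1(29), s2(33) → 62
combine 62, s4(86) → 148
combine s5(95), 148 → 243
combine s3(152), 243 → 395
The encoded length is the sum of every internal node's weight: 62 + 148 + 243 + 395 = 848 bits.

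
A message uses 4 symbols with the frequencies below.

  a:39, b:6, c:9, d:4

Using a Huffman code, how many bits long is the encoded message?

87

Merge the two smallest weights repeatedly:
combine d(4), b(6) → 10
combine c(9), 10 → 19
combine 19, a(39) → 58
Each symbol's bit-cost is frequency × depth; summing gives 87 bits (equivalently 10 + 19 + 58).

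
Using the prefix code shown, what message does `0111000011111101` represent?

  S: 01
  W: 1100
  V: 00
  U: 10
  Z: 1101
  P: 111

SWVPPS

Read left to right; each codeword is recognised as soon as it completes (prefix code):
  01→S | 1100→W | 00→V | 111→P | 111→P | 01→S
Decoded message: SWVPPS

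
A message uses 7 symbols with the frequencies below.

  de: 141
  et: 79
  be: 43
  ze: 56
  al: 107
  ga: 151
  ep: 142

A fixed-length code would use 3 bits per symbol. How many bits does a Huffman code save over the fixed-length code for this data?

Fixed-length: 3 bits × 719 symbols = 2157 bits.
Huffman merges:
merge be(43) and ze(56): 99
merge et(79) and 99: 178
merge al(107) and de(141): 248
merge ep(142) and ga(151): 293
merge 178 and 248: 426
merge 293 and 426: 719
Huffman total = 99 + 178 + 248 + 293 + 426 + 719 = 1963 bits.
Saving = 2157 − 1963 = 194 bits.

194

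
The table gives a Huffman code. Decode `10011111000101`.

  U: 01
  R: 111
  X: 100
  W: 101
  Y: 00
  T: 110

Read left to right; each codeword is recognised as soon as it completes (prefix code):
  100→X | 111→R | 110→T | 00→Y | 101→W
Decoded message: XRTYW

XRTYW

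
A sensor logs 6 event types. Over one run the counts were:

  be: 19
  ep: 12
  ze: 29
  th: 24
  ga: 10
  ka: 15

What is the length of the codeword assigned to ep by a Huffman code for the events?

3

Build the tree from the bottom:
ga(10) + ep(12) → 22
ka(15) + be(19) → 34
22 + th(24) → 46
ze(29) + 34 → 63
46 + 63 → 109
ep sits 3 levels below the root, so its codeword is 3 bits.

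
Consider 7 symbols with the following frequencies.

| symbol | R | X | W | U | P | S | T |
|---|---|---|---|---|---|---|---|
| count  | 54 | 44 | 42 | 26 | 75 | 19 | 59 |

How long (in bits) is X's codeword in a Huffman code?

Huffman merges, smallest pair first:
S(19) + U(26) → 45
W(42) + X(44) → 86
45 + R(54) → 99
T(59) + P(75) → 134
86 + 99 → 185
134 + 185 → 319
The subtree containing X is merged 3 times, so code length = 3.

3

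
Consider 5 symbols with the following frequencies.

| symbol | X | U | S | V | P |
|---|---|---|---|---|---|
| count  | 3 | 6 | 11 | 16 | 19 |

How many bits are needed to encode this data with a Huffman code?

Merge the two smallest weights repeatedly:
X(3) + U(6) → 9
9 + S(11) → 20
V(16) + P(19) → 35
20 + 35 → 55
Each symbol's bit-cost is frequency × depth; summing gives 119 bits (equivalently 9 + 20 + 35 + 55).

119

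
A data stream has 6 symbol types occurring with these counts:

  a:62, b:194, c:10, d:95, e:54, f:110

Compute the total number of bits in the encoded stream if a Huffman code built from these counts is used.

1240

Merge the two smallest weights repeatedly:
merge c(10) and e(54): 64
merge a(62) and 64: 126
merge d(95) and f(110): 205
merge 126 and b(194): 320
merge 205 and 320: 525
Total encoded bits = sum of merged weights = 64 + 126 + 205 + 320 + 525 = 1240.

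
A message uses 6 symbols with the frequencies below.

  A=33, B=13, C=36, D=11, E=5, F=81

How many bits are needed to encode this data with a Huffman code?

Merge the two smallest weights repeatedly:
merge E(5) and D(11): 16
merge B(13) and 16: 29
merge 29 and A(33): 62
merge C(36) and 62: 98
merge F(81) and 98: 179
The encoded length is the sum of every internal node's weight: 16 + 29 + 62 + 98 + 179 = 384 bits.

384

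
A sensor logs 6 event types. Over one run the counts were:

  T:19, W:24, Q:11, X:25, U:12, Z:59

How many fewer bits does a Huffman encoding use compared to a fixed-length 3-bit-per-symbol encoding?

Fixed-length: 3 bits × 150 symbols = 450 bits.
Huffman merges:
Q(11) + U(12) → 23
T(19) + 23 → 42
W(24) + X(25) → 49
42 + 49 → 91
Z(59) + 91 → 150
Huffman total = 23 + 42 + 49 + 91 + 150 = 355 bits.
Saving = 450 − 355 = 95 bits.

95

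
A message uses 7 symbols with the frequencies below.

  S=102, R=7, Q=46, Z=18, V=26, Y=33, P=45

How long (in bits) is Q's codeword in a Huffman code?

Repeatedly merge the two smallest:
merge R(7) and Z(18): 25
merge 25 and V(26): 51
merge Y(33) and P(45): 78
merge Q(46) and 51: 97
merge 78 and 97: 175
merge S(102) and 175: 277
The subtree containing Q is merged 3 times, so code length = 3.

3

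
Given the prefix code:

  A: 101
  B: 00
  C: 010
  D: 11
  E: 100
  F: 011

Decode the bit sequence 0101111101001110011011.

CDDABDEDF

Read left to right; each codeword is recognised as soon as it completes (prefix code):
  010→C | 11→D | 11→D | 101→A | 00→B | 11→D | 100→E | 11→D | 011→F
Decoded message: CDDABDEDF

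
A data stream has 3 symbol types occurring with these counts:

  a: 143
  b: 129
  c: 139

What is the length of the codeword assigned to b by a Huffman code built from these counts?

Huffman merges, smallest pair first:
merge b(129) and c(139): 268
merge a(143) and 268: 411
b's leaf is at depth 2, giving a 2-bit codeword.

2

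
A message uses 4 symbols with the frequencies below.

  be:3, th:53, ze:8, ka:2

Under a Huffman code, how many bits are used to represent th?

1

Repeatedly merge the two smallest:
merge ka(2) and be(3): 5
merge 5 and ze(8): 13
merge 13 and th(53): 66
th sits one level below the root: a 1-bit codeword.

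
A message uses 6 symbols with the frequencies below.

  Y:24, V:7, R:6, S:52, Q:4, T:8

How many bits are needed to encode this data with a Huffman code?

Greedily combine the two least-frequent nodes:
Q(4) + R(6) → 10
V(7) + T(8) → 15
10 + 15 → 25
Y(24) + 25 → 49
49 + S(52) → 101
Total encoded bits = sum of merged weights = 10 + 15 + 25 + 49 + 101 = 200.

200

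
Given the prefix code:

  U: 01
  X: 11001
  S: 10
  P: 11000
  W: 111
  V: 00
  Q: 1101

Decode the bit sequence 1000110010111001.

Read left to right; each codeword is recognised as soon as it completes (prefix code):
  10→S | 00→V | 11001→X | 01→U | 11001→X
Decoded message: SVXUX

SVXUX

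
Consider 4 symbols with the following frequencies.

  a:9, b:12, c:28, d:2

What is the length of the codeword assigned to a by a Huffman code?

Huffman merges, smallest pair first:
merge d(2) and a(9): 11
merge 11 and b(12): 23
merge 23 and c(28): 51
a sits 3 levels below the root, so its codeword is 3 bits.

3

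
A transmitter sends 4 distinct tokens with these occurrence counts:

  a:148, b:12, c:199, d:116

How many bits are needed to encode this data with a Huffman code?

Build the Huffman tree bottom-up:
b(12) + d(116) → 128
128 + a(148) → 276
c(199) + 276 → 475
The encoded length is the sum of every internal node's weight: 128 + 276 + 475 = 879 bits.

879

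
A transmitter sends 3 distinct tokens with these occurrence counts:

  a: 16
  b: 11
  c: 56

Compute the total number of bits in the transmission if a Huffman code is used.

110

Merge the two smallest weights repeatedly:
b(11) + a(16) → 27
27 + c(56) → 83
Each symbol's bit-cost is frequency × depth; summing gives 110 bits (equivalently 27 + 83).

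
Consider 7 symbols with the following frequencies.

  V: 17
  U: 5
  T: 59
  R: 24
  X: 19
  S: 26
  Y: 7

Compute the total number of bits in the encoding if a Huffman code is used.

Greedily combine the two least-frequent nodes:
combine U(5), Y(7) → 12
combine 12, V(17) → 29
combine X(19), R(24) → 43
combine S(26), 29 → 55
combine 43, 55 → 98
combine T(59), 98 → 157
The encoded length is the sum of every internal node's weight: 12 + 29 + 43 + 55 + 98 + 157 = 394 bits.

394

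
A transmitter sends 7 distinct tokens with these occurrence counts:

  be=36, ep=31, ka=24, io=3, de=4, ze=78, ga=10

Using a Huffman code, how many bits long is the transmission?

426

Merge the two smallest weights repeatedly:
combine io(3), de(4) → 7
combine 7, ga(10) → 17
combine 17, ka(24) → 41
combine ep(31), be(36) → 67
combine 41, 67 → 108
combine ze(78), 108 → 186
Each symbol's bit-cost is frequency × depth; summing gives 426 bits (equivalently 7 + 17 + 41 + 67 + 108 + 186).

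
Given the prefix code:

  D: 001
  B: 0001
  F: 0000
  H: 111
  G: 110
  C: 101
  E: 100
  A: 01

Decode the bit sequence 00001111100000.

FHGF

Read left to right; each codeword is recognised as soon as it completes (prefix code):
  0000→F | 111→H | 110→G | 0000→F
Decoded message: FHGF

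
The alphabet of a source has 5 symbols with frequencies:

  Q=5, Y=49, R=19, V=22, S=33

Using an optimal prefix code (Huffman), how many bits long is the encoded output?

Build the Huffman tree bottom-up:
combine Q(5), R(19) → 24
combine V(22), 24 → 46
combine S(33), 46 → 79
combine Y(49), 79 → 128
The encoded length is the sum of every internal node's weight: 24 + 46 + 79 + 128 = 277 bits.

277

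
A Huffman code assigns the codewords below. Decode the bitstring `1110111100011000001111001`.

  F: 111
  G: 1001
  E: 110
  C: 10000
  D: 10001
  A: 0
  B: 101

FAFDCAFG

Read left to right; each codeword is recognised as soon as it completes (prefix code):
  111→F | 0→A | 111→F | 10001→D | 10000→C | 0→A | 111→F | 1001→G
Decoded message: FAFDCAFG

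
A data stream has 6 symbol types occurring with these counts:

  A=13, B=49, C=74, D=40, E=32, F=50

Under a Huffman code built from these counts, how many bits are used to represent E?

4

Build the tree from the bottom:
A(13) + E(32) → 45
D(40) + 45 → 85
B(49) + F(50) → 99
C(74) + 85 → 159
99 + 159 → 258
E's leaf is at depth 4, giving a 4-bit codeword.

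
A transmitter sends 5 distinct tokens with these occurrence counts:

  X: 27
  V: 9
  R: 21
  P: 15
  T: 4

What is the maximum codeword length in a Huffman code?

3

Merge the two lowest-weight nodes at each step:
merge T(4) and V(9): 13
merge 13 and P(15): 28
merge R(21) and X(27): 48
merge 28 and 48: 76
The first pair merged (T, V) ends up deepest, at depth 3.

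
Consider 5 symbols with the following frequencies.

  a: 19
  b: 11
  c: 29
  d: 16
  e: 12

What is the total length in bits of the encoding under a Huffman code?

Greedily combine the two least-frequent nodes:
combine b(11), e(12) → 23
combine d(16), a(19) → 35
combine 23, c(29) → 52
combine 35, 52 → 87
Each symbol's bit-cost is frequency × depth; summing gives 197 bits (equivalently 23 + 35 + 52 + 87).

197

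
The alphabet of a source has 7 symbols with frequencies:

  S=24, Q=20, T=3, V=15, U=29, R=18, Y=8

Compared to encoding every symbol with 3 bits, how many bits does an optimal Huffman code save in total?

Fixed-length: 3 bits × 117 symbols = 351 bits.
Huffman merges:
T(3) + Y(8) → 11
11 + V(15) → 26
R(18) + Q(20) → 38
S(24) + 26 → 50
U(29) + 38 → 67
50 + 67 → 117
Huffman total = 11 + 26 + 38 + 50 + 67 + 117 = 309 bits.
Saving = 351 − 309 = 42 bits.

42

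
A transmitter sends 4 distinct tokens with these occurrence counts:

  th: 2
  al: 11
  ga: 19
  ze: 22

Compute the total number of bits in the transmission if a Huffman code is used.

Build the Huffman tree bottom-up:
merge th(2) and al(11): 13
merge 13 and ga(19): 32
merge ze(22) and 32: 54
Total encoded bits = sum of merged weights = 13 + 32 + 54 = 99.

99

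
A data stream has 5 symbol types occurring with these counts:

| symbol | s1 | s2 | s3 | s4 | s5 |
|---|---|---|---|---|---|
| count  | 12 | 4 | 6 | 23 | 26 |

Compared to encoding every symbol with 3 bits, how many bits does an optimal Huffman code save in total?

Fixed-length: 3 bits × 71 symbols = 213 bits.
Huffman merges:
merge s2(4) and s3(6): 10
merge 10 and s1(12): 22
merge 22 and s4(23): 45
merge s5(26) and 45: 71
Huffman total = 10 + 22 + 45 + 71 = 148 bits.
Saving = 213 − 148 = 65 bits.

65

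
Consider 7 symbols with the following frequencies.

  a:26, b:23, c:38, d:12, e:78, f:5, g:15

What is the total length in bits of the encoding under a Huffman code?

484

Merge the two smallest weights repeatedly:
f(5) + d(12) → 17
g(15) + 17 → 32
b(23) + a(26) → 49
32 + c(38) → 70
49 + 70 → 119
e(78) + 119 → 197
The encoded length is the sum of every internal node's weight: 17 + 32 + 49 + 70 + 119 + 197 = 484 bits.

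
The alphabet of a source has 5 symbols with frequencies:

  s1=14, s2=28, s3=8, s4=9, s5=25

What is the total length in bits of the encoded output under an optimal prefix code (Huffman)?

Greedily combine the two least-frequent nodes:
s3(8) + s4(9) → 17
s1(14) + 17 → 31
s5(25) + s2(28) → 53
31 + 53 → 84
The encoded length is the sum of every internal node's weight: 17 + 31 + 53 + 84 = 185 bits.

185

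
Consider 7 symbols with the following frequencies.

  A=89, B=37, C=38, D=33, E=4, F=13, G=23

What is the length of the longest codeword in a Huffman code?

Merge the two lowest-weight nodes at each step:
merge E(4) and F(13): 17
merge 17 and G(23): 40
merge D(33) and B(37): 70
merge C(38) and 40: 78
merge 70 and 78: 148
merge A(89) and 148: 237
The rarest symbols sit at the bottom; the longest codeword is 5 bits.

5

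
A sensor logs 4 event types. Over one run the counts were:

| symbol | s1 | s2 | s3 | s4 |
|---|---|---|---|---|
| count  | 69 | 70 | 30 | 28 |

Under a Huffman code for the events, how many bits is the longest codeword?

3

Merge the two lowest-weight nodes at each step:
merge s4(28) and s3(30): 58
merge 58 and s1(69): 127
merge s2(70) and 127: 197
The rarest symbols sit at the bottom; the longest codeword is 3 bits.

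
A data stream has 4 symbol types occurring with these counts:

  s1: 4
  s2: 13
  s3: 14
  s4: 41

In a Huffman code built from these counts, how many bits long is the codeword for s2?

3

Huffman merges, smallest pair first:
s1(4) + s2(13) → 17
s3(14) + 17 → 31
31 + s4(41) → 72
s2 sits 3 levels below the root, so its codeword is 3 bits.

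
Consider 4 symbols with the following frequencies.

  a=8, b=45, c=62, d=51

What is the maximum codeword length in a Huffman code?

3

Merge the two lowest-weight nodes at each step:
combine a(8), b(45) → 53
combine d(51), 53 → 104
combine c(62), 104 → 166
Maximum depth reached is 3.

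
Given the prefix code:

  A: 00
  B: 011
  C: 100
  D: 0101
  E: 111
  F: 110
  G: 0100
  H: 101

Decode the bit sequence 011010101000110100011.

BDGBGB

Read left to right; each codeword is recognised as soon as it completes (prefix code):
  011→B | 0101→D | 0100→G | 011→B | 0100→G | 011→B
Decoded message: BDGBGB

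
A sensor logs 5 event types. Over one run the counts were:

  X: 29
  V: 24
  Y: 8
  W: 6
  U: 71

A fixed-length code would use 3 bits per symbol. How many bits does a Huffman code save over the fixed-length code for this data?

Fixed-length: 3 bits × 138 symbols = 414 bits.
Huffman merges:
combine W(6), Y(8) → 14
combine 14, V(24) → 38
combine X(29), 38 → 67
combine 67, U(71) → 138
Huffman total = 14 + 38 + 67 + 138 = 257 bits.
Saving = 414 − 257 = 157 bits.

157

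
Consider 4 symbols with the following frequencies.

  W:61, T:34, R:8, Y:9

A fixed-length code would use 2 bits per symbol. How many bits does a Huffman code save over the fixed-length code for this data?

44

Fixed-length: 2 bits × 112 symbols = 224 bits.
Huffman merges:
R(8) + Y(9) → 17
17 + T(34) → 51
51 + W(61) → 112
Huffman total = 17 + 51 + 112 = 180 bits.
Saving = 224 − 180 = 44 bits.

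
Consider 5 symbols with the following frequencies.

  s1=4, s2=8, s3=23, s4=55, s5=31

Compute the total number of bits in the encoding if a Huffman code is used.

Merge the two smallest weights repeatedly:
merge s1(4) and s2(8): 12
merge 12 and s3(23): 35
merge s5(31) and 35: 66
merge s4(55) and 66: 121
Each symbol's bit-cost is frequency × depth; summing gives 234 bits (equivalently 12 + 35 + 66 + 121).

234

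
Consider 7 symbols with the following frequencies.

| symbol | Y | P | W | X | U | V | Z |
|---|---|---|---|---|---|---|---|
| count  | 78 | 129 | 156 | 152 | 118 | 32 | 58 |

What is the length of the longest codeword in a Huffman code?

4

Merge the two lowest-weight nodes at each step:
combine V(32), Z(58) → 90
combine Y(78), 90 → 168
combine U(118), P(129) → 247
combine X(152), W(156) → 308
combine 168, 247 → 415
combine 308, 415 → 723
The rarest symbols sit at the bottom; the longest codeword is 4 bits.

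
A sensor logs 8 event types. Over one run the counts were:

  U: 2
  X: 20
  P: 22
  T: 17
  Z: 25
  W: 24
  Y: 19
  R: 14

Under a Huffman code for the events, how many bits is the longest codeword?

Merge the two lowest-weight nodes at each step:
merge U(2) and R(14): 16
merge 16 and T(17): 33
merge Y(19) and X(20): 39
merge P(22) and W(24): 46
merge Z(25) and 33: 58
merge 39 and 46: 85
merge 58 and 85: 143
The rarest symbols sit at the bottom; the longest codeword is 4 bits.

4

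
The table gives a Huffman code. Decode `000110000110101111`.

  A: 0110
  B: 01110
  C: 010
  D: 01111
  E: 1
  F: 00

FAFAED

Read left to right; each codeword is recognised as soon as it completes (prefix code):
  00→F | 0110→A | 00→F | 0110→A | 1→E | 01111→D
Decoded message: FAFAED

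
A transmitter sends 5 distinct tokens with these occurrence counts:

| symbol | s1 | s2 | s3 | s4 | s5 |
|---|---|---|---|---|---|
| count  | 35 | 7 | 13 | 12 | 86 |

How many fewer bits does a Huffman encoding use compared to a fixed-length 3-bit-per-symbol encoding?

188

Fixed-length: 3 bits × 153 symbols = 459 bits.
Huffman merges:
combine s2(7), s4(12) → 19
combine s3(13), 19 → 32
combine 32, s1(35) → 67
combine 67, s5(86) → 153
Huffman total = 19 + 32 + 67 + 153 = 271 bits.
Saving = 459 − 271 = 188 bits.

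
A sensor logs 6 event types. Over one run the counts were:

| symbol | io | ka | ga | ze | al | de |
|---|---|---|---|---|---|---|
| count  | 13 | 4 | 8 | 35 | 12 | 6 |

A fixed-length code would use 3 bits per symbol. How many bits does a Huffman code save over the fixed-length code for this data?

Fixed-length: 3 bits × 78 symbols = 234 bits.
Huffman merges:
combine ka(4), de(6) → 10
combine ga(8), 10 → 18
combine al(12), io(13) → 25
combine 18, 25 → 43
combine ze(35), 43 → 78
Huffman total = 10 + 18 + 25 + 43 + 78 = 174 bits.
Saving = 234 − 174 = 60 bits.

60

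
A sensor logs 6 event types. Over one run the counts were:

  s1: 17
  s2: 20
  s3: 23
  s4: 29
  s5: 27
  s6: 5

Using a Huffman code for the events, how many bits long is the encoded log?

Merge the two smallest weights repeatedly:
combine s6(5), s1(17) → 22
combine s2(20), 22 → 42
combine s3(23), s5(27) → 50
combine s4(29), 42 → 71
combine 50, 71 → 121
Each symbol's bit-cost is frequency × depth; summing gives 306 bits (equivalently 22 + 42 + 50 + 71 + 121).

306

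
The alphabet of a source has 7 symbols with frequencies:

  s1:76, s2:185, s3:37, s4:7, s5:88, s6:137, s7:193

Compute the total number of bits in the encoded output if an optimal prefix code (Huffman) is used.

1818

Greedily combine the two least-frequent nodes:
merge s4(7) and s3(37): 44
merge 44 and s1(76): 120
merge s5(88) and 120: 208
merge s6(137) and s2(185): 322
merge s7(193) and 208: 401
merge 322 and 401: 723
Total encoded bits = sum of merged weights = 44 + 120 + 208 + 322 + 401 + 723 = 1818.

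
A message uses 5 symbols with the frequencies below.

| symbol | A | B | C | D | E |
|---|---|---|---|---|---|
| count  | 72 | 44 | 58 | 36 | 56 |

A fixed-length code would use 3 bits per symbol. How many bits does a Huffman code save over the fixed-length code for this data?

Fixed-length: 3 bits × 266 symbols = 798 bits.
Huffman merges:
D(36) + B(44) → 80
E(56) + C(58) → 114
A(72) + 80 → 152
114 + 152 → 266
Huffman total = 80 + 114 + 152 + 266 = 612 bits.
Saving = 798 − 612 = 186 bits.

186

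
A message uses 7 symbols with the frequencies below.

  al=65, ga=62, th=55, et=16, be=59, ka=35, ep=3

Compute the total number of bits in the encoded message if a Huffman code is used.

Build the Huffman tree bottom-up:
combine ep(3), et(16) → 19
combine 19, ka(35) → 54
combine 54, th(55) → 109
combine be(59), ga(62) → 121
combine al(65), 109 → 174
combine 121, 174 → 295
The encoded length is the sum of every internal node's weight: 19 + 54 + 109 + 121 + 174 + 295 = 772 bits.

772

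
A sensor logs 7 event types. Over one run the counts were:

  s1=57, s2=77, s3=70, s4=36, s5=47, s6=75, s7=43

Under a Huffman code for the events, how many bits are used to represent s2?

Repeatedly merge the two smallest:
merge s4(36) and s7(43): 79
merge s5(47) and s1(57): 104
merge s3(70) and s6(75): 145
merge s2(77) and 79: 156
merge 104 and 145: 249
merge 156 and 249: 405
s2 sits 2 levels below the root, so its codeword is 2 bits.

2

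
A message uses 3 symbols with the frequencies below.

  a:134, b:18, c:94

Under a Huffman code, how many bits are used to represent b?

2

Huffman merges, smallest pair first:
combine b(18), c(94) → 112
combine 112, a(134) → 246
b's leaf is at depth 2, giving a 2-bit codeword.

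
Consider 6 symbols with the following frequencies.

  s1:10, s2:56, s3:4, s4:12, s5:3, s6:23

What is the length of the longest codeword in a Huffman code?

Merge the two lowest-weight nodes at each step:
s5(3) + s3(4) → 7
7 + s1(10) → 17
s4(12) + 17 → 29
s6(23) + 29 → 52
52 + s2(56) → 108
Maximum depth reached is 5.

5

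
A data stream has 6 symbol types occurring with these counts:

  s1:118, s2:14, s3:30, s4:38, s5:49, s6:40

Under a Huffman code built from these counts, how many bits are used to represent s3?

Huffman merges, smallest pair first:
s2(14) + s3(30) → 44
s4(38) + s6(40) → 78
44 + s5(49) → 93
78 + 93 → 171
s1(118) + 171 → 289
The subtree containing s3 is merged 4 times, so code length = 4.

4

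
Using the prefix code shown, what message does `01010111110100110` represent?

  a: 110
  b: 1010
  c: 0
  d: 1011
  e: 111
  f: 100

cbeafa

Read left to right; each codeword is recognised as soon as it completes (prefix code):
  0→c | 1010→b | 111→e | 110→a | 100→f | 110→a
Decoded message: cbeafa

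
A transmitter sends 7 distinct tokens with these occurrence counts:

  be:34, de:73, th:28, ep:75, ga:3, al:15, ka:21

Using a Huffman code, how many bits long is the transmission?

617

Greedily combine the two least-frequent nodes:
combine ga(3), al(15) → 18
combine 18, ka(21) → 39
combine th(28), be(34) → 62
combine 39, 62 → 101
combine de(73), ep(75) → 148
combine 101, 148 → 249
Each symbol's bit-cost is frequency × depth; summing gives 617 bits (equivalently 18 + 39 + 62 + 101 + 148 + 249).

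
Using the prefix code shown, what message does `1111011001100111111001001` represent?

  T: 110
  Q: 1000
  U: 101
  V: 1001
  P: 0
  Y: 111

Read left to right; each codeword is recognised as soon as it completes (prefix code):
  111→Y | 101→U | 1001→V | 1001→V | 111→Y | 110→T | 0→P | 1001→V
Decoded message: YUVVYTPV

YUVVYTPV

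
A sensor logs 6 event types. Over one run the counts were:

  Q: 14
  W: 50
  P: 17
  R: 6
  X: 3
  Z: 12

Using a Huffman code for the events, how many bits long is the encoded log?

Greedily combine the two least-frequent nodes:
X(3) + R(6) → 9
9 + Z(12) → 21
Q(14) + P(17) → 31
21 + 31 → 52
W(50) + 52 → 102
The encoded length is the sum of every internal node's weight: 9 + 21 + 31 + 52 + 102 = 215 bits.

215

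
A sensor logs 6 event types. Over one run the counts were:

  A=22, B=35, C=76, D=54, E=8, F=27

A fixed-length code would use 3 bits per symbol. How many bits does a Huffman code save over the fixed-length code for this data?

Fixed-length: 3 bits × 222 symbols = 666 bits.
Huffman merges:
merge E(8) and A(22): 30
merge F(27) and 30: 57
merge B(35) and D(54): 89
merge 57 and C(76): 133
merge 89 and 133: 222
Huffman total = 30 + 57 + 89 + 133 + 222 = 531 bits.
Saving = 666 − 531 = 135 bits.

135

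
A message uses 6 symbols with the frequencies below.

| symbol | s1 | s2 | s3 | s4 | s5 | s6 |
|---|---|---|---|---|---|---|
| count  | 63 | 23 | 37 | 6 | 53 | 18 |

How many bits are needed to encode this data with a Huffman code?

Merge the two smallest weights repeatedly:
combine s4(6), s6(18) → 24
combine s2(23), 24 → 47
combine s3(37), 47 → 84
combine s5(53), s1(63) → 116
combine 84, 116 → 200
The encoded length is the sum of every internal node's weight: 24 + 47 + 84 + 116 + 200 = 471 bits.

471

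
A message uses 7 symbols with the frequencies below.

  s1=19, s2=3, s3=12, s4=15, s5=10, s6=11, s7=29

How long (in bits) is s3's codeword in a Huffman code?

Huffman merges, smallest pair first:
combine s2(3), s5(10) → 13
combine s6(11), s3(12) → 23
combine 13, s4(15) → 28
combine s1(19), 23 → 42
combine 28, s7(29) → 57
combine 42, 57 → 99
s3 sits 3 levels below the root, so its codeword is 3 bits.

3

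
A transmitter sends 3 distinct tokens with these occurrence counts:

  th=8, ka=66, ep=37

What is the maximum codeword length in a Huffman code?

2

Merge the two lowest-weight nodes at each step:
merge th(8) and ep(37): 45
merge 45 and ka(66): 111
The rarest symbols sit at the bottom; the longest codeword is 2 bits.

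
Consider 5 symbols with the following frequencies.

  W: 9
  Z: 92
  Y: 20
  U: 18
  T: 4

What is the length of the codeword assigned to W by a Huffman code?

Huffman merges, smallest pair first:
merge T(4) and W(9): 13
merge 13 and U(18): 31
merge Y(20) and 31: 51
merge 51 and Z(92): 143
The subtree containing W is merged 4 times, so code length = 4.

4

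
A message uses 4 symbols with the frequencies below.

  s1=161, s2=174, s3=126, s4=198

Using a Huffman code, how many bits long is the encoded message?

1318

Merge the two smallest weights repeatedly:
merge s3(126) and s1(161): 287
merge s2(174) and s4(198): 372
merge 287 and 372: 659
Each symbol's bit-cost is frequency × depth; summing gives 1318 bits (equivalently 287 + 372 + 659).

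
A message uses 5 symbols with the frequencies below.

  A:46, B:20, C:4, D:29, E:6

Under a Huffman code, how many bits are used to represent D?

2

Build the tree from the bottom:
merge C(4) and E(6): 10
merge 10 and B(20): 30
merge D(29) and 30: 59
merge A(46) and 59: 105
D sits 2 levels below the root, so its codeword is 2 bits.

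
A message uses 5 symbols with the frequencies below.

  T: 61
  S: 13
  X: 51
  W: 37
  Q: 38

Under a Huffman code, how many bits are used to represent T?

2

Build the tree from the bottom:
merge S(13) and W(37): 50
merge Q(38) and 50: 88
merge X(51) and T(61): 112
merge 88 and 112: 200
T's leaf is at depth 2, giving a 2-bit codeword.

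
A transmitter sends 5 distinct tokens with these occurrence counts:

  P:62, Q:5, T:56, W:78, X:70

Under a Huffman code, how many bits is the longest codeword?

3

Merge the two lowest-weight nodes at each step:
Q(5) + T(56) → 61
61 + P(62) → 123
X(70) + W(78) → 148
123 + 148 → 271
The rarest symbols sit at the bottom; the longest codeword is 3 bits.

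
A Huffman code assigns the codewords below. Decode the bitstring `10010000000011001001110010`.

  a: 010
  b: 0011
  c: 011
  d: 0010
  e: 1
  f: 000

edffcdced

Read left to right; each codeword is recognised as soon as it completes (prefix code):
  1→e | 0010→d | 000→f | 000→f | 011→c | 0010→d | 011→c | 1→e | 0010→d
Decoded message: edffcdced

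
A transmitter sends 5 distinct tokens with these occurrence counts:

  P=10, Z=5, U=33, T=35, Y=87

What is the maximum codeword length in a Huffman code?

Merge the two lowest-weight nodes at each step:
merge Z(5) and P(10): 15
merge 15 and U(33): 48
merge T(35) and 48: 83
merge 83 and Y(87): 170
Maximum depth reached is 4.

4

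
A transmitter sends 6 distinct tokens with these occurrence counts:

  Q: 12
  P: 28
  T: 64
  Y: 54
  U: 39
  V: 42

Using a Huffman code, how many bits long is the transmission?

597

Build the Huffman tree bottom-up:
merge Q(12) and P(28): 40
merge U(39) and 40: 79
merge V(42) and Y(54): 96
merge T(64) and 79: 143
merge 96 and 143: 239
The encoded length is the sum of every internal node's weight: 40 + 79 + 96 + 143 + 239 = 597 bits.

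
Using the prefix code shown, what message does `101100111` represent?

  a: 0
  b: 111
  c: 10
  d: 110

Read left to right; each codeword is recognised as soon as it completes (prefix code):
  10→c | 110→d | 0→a | 111→b
Decoded message: cdab

cdab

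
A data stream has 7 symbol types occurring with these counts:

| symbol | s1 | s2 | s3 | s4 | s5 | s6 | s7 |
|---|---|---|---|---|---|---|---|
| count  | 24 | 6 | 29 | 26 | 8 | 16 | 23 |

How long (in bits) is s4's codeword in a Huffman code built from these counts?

2

Repeatedly merge the two smallest:
combine s2(6), s5(8) → 14
combine 14, s6(16) → 30
combine s7(23), s1(24) → 47
combine s4(26), s3(29) → 55
combine 30, 47 → 77
combine 55, 77 → 132
The subtree containing s4 is merged 2 times, so code length = 2.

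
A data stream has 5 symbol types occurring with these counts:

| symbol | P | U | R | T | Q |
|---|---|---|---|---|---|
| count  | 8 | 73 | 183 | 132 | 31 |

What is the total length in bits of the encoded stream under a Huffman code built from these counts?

Build the Huffman tree bottom-up:
combine P(8), Q(31) → 39
combine 39, U(73) → 112
combine 112, T(132) → 244
combine R(183), 244 → 427
Each symbol's bit-cost is frequency × depth; summing gives 822 bits (equivalently 39 + 112 + 244 + 427).

822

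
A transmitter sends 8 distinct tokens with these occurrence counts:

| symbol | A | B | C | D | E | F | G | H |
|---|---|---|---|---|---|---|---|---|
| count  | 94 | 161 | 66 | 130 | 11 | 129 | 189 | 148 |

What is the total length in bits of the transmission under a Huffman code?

2672

Greedily combine the two least-frequent nodes:
merge E(11) and C(66): 77
merge 77 and A(94): 171
merge F(129) and D(130): 259
merge H(148) and B(161): 309
merge 171 and G(189): 360
merge 259 and 309: 568
merge 360 and 568: 928
Total encoded bits = sum of merged weights = 77 + 171 + 259 + 309 + 360 + 568 + 928 = 2672.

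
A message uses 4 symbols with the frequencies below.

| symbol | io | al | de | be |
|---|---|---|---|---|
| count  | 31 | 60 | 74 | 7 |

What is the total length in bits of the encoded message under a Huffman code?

Greedily combine the two least-frequent nodes:
combine be(7), io(31) → 38
combine 38, al(60) → 98
combine de(74), 98 → 172
The encoded length is the sum of every internal node's weight: 38 + 98 + 172 = 308 bits.

308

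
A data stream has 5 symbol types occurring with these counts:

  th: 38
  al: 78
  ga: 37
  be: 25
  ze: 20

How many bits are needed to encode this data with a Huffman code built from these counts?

438

Merge the two smallest weights repeatedly:
ze(20) + be(25) → 45
ga(37) + th(38) → 75
45 + 75 → 120
al(78) + 120 → 198
Each symbol's bit-cost is frequency × depth; summing gives 438 bits (equivalently 45 + 75 + 120 + 198).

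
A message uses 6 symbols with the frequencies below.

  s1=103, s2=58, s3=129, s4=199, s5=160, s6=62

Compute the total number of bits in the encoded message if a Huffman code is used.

Greedily combine the two least-frequent nodes:
s2(58) + s6(62) → 120
s1(103) + 120 → 223
s3(129) + s5(160) → 289
s4(199) + 223 → 422
289 + 422 → 711
The encoded length is the sum of every internal node's weight: 120 + 223 + 289 + 422 + 711 = 1765 bits.

1765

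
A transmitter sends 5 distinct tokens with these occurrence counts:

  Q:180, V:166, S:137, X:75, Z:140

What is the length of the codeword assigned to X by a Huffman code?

Huffman merges, smallest pair first:
X(75) + S(137) → 212
Z(140) + V(166) → 306
Q(180) + 212 → 392
306 + 392 → 698
The subtree containing X is merged 3 times, so code length = 3.

3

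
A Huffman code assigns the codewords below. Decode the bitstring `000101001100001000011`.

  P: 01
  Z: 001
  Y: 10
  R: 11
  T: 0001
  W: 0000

Read left to right; each codeword is recognised as soon as it completes (prefix code):
  0001→T | 01→P | 001→Z | 10→Y | 0001→T | 0000→W | 11→R
Decoded message: TPZYTWR

TPZYTWR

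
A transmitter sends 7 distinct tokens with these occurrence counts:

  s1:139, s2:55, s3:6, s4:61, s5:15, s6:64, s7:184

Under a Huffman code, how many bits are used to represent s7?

Huffman merges, smallest pair first:
combine s3(6), s5(15) → 21
combine 21, s2(55) → 76
combine s4(61), s6(64) → 125
combine 76, 125 → 201
combine s1(139), s7(184) → 323
combine 201, 323 → 524
s7's leaf is at depth 2, giving a 2-bit codeword.

2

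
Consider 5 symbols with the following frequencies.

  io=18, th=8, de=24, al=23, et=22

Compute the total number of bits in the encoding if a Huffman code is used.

216

Merge the two smallest weights repeatedly:
th(8) + io(18) → 26
et(22) + al(23) → 45
de(24) + 26 → 50
45 + 50 → 95
The encoded length is the sum of every internal node's weight: 26 + 45 + 50 + 95 = 216 bits.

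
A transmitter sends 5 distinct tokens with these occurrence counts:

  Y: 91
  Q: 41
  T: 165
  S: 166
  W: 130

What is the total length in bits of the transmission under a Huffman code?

1318

Build the Huffman tree bottom-up:
combine Q(41), Y(91) → 132
combine W(130), 132 → 262
combine T(165), S(166) → 331
combine 262, 331 → 593
Each symbol's bit-cost is frequency × depth; summing gives 1318 bits (equivalently 132 + 262 + 331 + 593).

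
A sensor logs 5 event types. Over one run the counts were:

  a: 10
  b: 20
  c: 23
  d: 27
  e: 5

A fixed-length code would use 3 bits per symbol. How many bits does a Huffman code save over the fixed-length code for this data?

70

Fixed-length: 3 bits × 85 symbols = 255 bits.
Huffman merges:
merge e(5) and a(10): 15
merge 15 and b(20): 35
merge c(23) and d(27): 50
merge 35 and 50: 85
Huffman total = 15 + 35 + 50 + 85 = 185 bits.
Saving = 255 − 185 = 70 bits.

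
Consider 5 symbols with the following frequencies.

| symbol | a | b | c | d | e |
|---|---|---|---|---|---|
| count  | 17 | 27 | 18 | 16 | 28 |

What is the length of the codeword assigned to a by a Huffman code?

Huffman merges, smallest pair first:
merge d(16) and a(17): 33
merge c(18) and b(27): 45
merge e(28) and 33: 61
merge 45 and 61: 106
a sits 3 levels below the root, so its codeword is 3 bits.

3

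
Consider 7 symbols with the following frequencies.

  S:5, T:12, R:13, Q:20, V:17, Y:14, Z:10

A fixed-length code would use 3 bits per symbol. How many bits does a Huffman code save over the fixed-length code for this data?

22

Fixed-length: 3 bits × 91 symbols = 273 bits.
Huffman merges:
S(5) + Z(10) → 15
T(12) + R(13) → 25
Y(14) + 15 → 29
V(17) + Q(20) → 37
25 + 29 → 54
37 + 54 → 91
Huffman total = 15 + 25 + 29 + 37 + 54 + 91 = 251 bits.
Saving = 273 − 251 = 22 bits.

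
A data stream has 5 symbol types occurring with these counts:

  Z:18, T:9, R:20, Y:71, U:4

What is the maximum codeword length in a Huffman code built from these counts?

Merge the two lowest-weight nodes at each step:
U(4) + T(9) → 13
13 + Z(18) → 31
R(20) + 31 → 51
51 + Y(71) → 122
Maximum depth reached is 4.

4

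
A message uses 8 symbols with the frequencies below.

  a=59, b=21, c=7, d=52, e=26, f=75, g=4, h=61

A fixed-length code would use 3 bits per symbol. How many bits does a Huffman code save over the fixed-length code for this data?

Fixed-length: 3 bits × 305 symbols = 915 bits.
Huffman merges:
combine g(4), c(7) → 11
combine 11, b(21) → 32
combine e(26), 32 → 58
combine d(52), 58 → 110
combine a(59), h(61) → 120
combine f(75), 110 → 185
combine 120, 185 → 305
Huffman total = 11 + 32 + 58 + 110 + 120 + 185 + 305 = 821 bits.
Saving = 915 − 821 = 94 bits.

94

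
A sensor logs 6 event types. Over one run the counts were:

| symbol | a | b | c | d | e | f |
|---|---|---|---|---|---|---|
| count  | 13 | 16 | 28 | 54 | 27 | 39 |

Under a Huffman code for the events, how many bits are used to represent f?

Huffman merges, smallest pair first:
combine a(13), b(16) → 29
combine e(27), c(28) → 55
combine 29, f(39) → 68
combine d(54), 55 → 109
combine 68, 109 → 177
The subtree containing f is merged 2 times, so code length = 2.

2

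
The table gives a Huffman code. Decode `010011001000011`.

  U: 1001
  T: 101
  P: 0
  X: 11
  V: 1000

PUUPPPPX

Read left to right; each codeword is recognised as soon as it completes (prefix code):
  0→P | 1001→U | 1001→U | 0→P | 0→P | 0→P | 0→P | 11→X
Decoded message: PUUPPPPX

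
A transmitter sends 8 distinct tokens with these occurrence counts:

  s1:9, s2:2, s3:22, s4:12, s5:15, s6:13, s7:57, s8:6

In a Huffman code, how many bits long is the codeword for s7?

1

Build the tree from the bottom:
combine s2(2), s8(6) → 8
combine 8, s1(9) → 17
combine s4(12), s6(13) → 25
combine s5(15), 17 → 32
combine s3(22), 25 → 47
combine 32, 47 → 79
combine s7(57), 79 → 136
s7 is a child of the root — depth 1, so its codeword is a single bit.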